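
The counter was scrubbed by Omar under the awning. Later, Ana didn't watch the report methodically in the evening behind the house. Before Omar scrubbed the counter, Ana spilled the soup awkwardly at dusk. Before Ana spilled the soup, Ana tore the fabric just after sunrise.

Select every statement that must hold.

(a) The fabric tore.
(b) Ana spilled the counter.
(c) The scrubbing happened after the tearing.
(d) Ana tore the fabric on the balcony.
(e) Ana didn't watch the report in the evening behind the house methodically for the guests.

(a), (c), (e)

(a) Entailed — 'Ana tore the fabric' is causative; it entails the inchoative 'the fabric tore'.
(b) Not entailed — Ana spilled the soup, not the counter; the counter belongs to the scrubbing event.
(c) Entailed — the narrative places the tearing before the scrubbing.
(d) Not entailed — 'on the balcony' adds information not in the original event.
(e) Entailed — under negation, adding a further restriction is entailed: if no such watching event occurred, none occurred for the guests either.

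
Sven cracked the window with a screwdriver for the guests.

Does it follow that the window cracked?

yes

'Sven cracked the window' is the causative; it entails the inchoative 'the window cracked'.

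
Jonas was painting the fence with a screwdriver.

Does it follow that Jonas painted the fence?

'was painting' is progressive; for an accomplishment like 'paint the fence', it doesn't entail completion.

no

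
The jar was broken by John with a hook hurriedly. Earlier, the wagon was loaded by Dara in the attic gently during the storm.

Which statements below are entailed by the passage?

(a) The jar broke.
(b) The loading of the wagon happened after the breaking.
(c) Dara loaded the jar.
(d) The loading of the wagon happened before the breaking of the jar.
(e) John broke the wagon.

(a), (d)

(a) Entailed — 'John broke the jar' is causative; it entails the inchoative 'the jar broke'.
(b) Not entailed — the narrative places the loading before the breaking, not after.
(c) Not entailed — Dara loaded the wagon, not the jar; the jar belongs to the breaking event.
(d) Entailed — the narrative places the loading before the breaking.
(e) Not entailed — John broke the jar, not the wagon; the wagon belongs to the loading event.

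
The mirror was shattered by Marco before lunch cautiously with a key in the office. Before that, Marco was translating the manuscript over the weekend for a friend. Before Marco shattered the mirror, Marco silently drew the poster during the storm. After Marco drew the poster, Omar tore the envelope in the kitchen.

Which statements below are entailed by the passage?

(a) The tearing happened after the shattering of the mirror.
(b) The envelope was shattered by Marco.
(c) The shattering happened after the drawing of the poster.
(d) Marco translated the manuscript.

(c)

(a) Not entailed — the narrative doesn't order the shattering relative to the tearing.
(b) Not entailed — Marco shattered the mirror, not the envelope; the envelope belongs to the tearing event.
(c) Entailed — the narrative places the drawing before the shattering.
(d) Not entailed — 'was translating' is progressive on an accomplishment; it does not entail the completed 'translated'.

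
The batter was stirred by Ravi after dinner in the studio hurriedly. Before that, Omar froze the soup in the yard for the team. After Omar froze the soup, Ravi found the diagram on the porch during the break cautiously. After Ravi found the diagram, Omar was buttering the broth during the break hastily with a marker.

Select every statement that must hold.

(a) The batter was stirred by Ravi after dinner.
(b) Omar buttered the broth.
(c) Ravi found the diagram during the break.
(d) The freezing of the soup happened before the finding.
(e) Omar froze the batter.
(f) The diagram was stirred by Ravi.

(a), (c), (d)

(a) Entailed — dropping 'in the studio', 'hurriedly' leaves a sub-description the original still satisfies.
(b) Not entailed — 'was buttering' is progressive on an accomplishment; it does not entail the completed 'buttered'.
(c) Entailed — dropping 'on the porch', 'cautiously' leaves a sub-description the original still satisfies.
(d) Entailed — the narrative places the freezing before the finding.
(e) Not entailed — Omar froze the soup, not the batter; the batter belongs to the stirring event.
(f) Not entailed — Ravi stirred the batter, not the diagram; the diagram belongs to the finding event.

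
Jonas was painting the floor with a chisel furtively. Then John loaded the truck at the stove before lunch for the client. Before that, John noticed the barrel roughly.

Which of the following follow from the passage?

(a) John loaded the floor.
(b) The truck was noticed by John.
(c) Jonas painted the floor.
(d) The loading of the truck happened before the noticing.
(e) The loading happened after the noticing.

(e)

(a) Not entailed — John loaded the truck, not the floor; the floor belongs to the painting event.
(b) Not entailed — John noticed the barrel, not the truck; the truck belongs to the loading event.
(c) Not entailed — 'was painting' is progressive on an accomplishment; it does not entail the completed 'painted'.
(d) Not entailed — the narrative places the noticing before the loading, not after.
(e) Entailed — the narrative places the noticing before the loading.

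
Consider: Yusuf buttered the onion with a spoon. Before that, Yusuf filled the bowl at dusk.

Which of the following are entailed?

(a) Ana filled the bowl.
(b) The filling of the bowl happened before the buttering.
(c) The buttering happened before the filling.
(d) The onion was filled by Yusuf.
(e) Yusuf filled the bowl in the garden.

(b)

(a) Not entailed — the passage has Yusuf filling the bowl, not Ana.
(b) Entailed — the narrative places the filling before the buttering.
(c) Not entailed — the narrative places the filling before the buttering, not after.
(d) Not entailed — Yusuf filled the bowl, not the onion; the onion belongs to the buttering event.
(e) Not entailed — 'in the garden' adds information not in the original event.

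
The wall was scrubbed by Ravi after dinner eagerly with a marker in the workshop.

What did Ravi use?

a marker

'with a marker' marks the instrument of the scrubbing event.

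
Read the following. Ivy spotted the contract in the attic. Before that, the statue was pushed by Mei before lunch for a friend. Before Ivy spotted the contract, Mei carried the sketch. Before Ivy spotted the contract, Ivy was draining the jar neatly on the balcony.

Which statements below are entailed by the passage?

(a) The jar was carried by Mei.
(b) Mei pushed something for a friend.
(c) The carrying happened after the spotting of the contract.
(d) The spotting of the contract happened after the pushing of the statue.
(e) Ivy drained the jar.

(b), (d)

(a) Not entailed — Mei carried the sketch, not the jar; the jar belongs to the draining event.
(b) Entailed — the original entails any weakening of itself; this just drops 'before lunch' and generalizes the patient.
(c) Not entailed — the narrative places the carrying before the spotting, not after.
(d) Entailed — the narrative places the pushing before the spotting.
(e) Not entailed — 'was draining' is progressive on an accomplishment; it does not entail the completed 'drained'.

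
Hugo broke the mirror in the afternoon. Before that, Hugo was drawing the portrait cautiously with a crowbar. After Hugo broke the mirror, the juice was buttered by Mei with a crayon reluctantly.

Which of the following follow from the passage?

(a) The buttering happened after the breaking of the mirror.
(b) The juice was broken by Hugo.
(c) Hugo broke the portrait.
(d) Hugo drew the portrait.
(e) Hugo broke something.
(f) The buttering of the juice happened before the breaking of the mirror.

(a) Entailed — the narrative places the breaking before the buttering.
(b) Not entailed — Hugo broke the mirror, not the juice; the juice belongs to the buttering event.
(c) Not entailed — Hugo broke the mirror, not the portrait; the portrait belongs to the drawing event.
(d) Not entailed — 'was drawing' is progressive on an accomplishment; it does not entail the completed 'drew'.
(e) Entailed — every conjunct here is already in the original breaking event.
(f) Not entailed — the narrative places the breaking before the buttering, not after.

(a), (e)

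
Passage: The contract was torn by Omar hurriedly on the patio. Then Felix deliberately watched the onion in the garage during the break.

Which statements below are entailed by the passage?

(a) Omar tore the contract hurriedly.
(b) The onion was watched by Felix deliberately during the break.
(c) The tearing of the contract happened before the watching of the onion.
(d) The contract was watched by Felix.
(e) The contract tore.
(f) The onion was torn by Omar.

(a) Entailed — dropping 'on the patio' leaves a sub-description the original still satisfies.
(b) Entailed — every conjunct here is already in the original watching event.
(c) Entailed — the narrative places the tearing before the watching.
(d) Not entailed — Felix watched the onion, not the contract; the contract belongs to the tearing event.
(e) Entailed — 'Omar tore the contract' is causative; it entails the inchoative 'the contract tore'.
(f) Not entailed — Omar tore the contract, not the onion; the onion belongs to the watching event.

(a), (b), (c), (e)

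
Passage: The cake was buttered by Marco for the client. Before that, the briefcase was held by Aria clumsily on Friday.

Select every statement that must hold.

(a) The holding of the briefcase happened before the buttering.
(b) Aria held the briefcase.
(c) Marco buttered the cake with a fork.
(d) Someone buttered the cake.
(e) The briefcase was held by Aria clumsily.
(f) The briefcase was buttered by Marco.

(a), (b), (d), (e)

(a) Entailed — the narrative places the holding before the buttering.
(b) Entailed — this follows by dropping conjuncts from the holding event's description.
(c) Not entailed — 'with a fork' adds information not in the original event.
(d) Entailed — this follows by dropping conjuncts from the buttering event's description.
(e) Entailed — every conjunct here is already in the original holding event.
(f) Not entailed — Marco buttered the cake, not the briefcase; the briefcase belongs to the holding event.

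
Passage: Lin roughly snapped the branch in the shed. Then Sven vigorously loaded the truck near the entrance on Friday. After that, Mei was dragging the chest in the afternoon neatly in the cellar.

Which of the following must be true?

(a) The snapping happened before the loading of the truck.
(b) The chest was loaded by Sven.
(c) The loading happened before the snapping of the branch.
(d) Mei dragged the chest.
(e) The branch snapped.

(a) Entailed — the narrative places the snapping before the loading.
(b) Not entailed — Sven loaded the truck, not the chest; the chest belongs to the dragging event.
(c) Not entailed — the narrative places the snapping before the loading, not after.
(d) Entailed — 'drag' is an activity; 'was dragging' entails that some dragging happened, so 'dragged' holds.
(e) Entailed — 'Lin snapped the branch' is causative; it entails the inchoative 'the branch snapped'.

(a), (d), (e)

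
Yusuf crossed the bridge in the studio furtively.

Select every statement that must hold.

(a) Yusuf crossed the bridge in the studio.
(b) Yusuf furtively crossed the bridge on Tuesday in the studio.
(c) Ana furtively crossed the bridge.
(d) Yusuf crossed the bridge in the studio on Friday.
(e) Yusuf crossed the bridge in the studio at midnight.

(a)

(a) Entailed — the original entails any weakening of itself; this just drops 'furtively'.
(b) Not entailed — 'on Tuesday' adds information not in the original event.
(c) Not entailed — the passage has Yusuf crossing the bridge, not Ana.
(d) Not entailed — 'on Friday' adds information not in the original event.
(e) Not entailed — 'at midnight' adds information not in the original event.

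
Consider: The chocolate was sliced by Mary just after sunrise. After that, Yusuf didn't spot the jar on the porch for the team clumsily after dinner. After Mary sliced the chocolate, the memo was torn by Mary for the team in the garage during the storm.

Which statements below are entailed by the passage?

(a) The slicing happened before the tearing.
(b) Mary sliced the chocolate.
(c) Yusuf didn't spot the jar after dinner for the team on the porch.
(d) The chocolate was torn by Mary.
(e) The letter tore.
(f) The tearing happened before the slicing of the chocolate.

(a), (b)

(a) Entailed — the narrative places the slicing before the tearing.
(b) Entailed — the original entails any weakening of itself; this just drops 'just after sunrise'.
(c) Not entailed — dropping 'clumsily' under negation is not valid — the original leaves open that Yusuf spotted the jar some other way.
(d) Not entailed — Mary tore the memo, not the chocolate; the chocolate belongs to the slicing event.
(e) Not entailed — the memo is what tore, not the letter.
(f) Not entailed — the narrative places the slicing before the tearing, not after.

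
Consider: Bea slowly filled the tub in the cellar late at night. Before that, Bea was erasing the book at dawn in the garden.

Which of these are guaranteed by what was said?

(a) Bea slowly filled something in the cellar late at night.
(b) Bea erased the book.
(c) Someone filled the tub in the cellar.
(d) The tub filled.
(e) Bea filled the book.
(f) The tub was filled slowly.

(a) Entailed — every conjunct here is already in the original filling event.
(b) Not entailed — 'was erasing' is progressive on an accomplishment; it does not entail the completed 'erased'.
(c) Entailed — every conjunct here is already in the original filling event.
(d) Entailed — 'Bea filled the tub' is causative; it entails the inchoative 'the tub filled'.
(e) Not entailed — Bea filled the tub, not the book; the book belongs to the erasing event.
(f) Entailed — the original entails any weakening of itself; this just drops 'late at night', 'in the cellar' and generalizes the agent.

(a), (c), (d), (f)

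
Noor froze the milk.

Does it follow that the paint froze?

Nothing is said about any paint; only the milk is affected.

no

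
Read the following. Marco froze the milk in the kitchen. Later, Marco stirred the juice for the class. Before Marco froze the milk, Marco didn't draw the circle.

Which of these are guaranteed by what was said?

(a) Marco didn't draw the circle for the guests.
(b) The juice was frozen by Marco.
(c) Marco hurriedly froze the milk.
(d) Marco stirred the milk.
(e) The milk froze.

(a) Entailed — under negation, adding a further restriction is entailed: if no such drawing event occurred, none occurred for the guests either.
(b) Not entailed — Marco froze the milk, not the juice; the juice belongs to the stirring event.
(c) Not entailed — 'hurriedly' adds information not in the original event.
(d) Not entailed — Marco stirred the juice, not the milk; the milk belongs to the freezing event.
(e) Entailed — 'Marco froze the milk' is causative; it entails the inchoative 'the milk froze'.

(a), (e)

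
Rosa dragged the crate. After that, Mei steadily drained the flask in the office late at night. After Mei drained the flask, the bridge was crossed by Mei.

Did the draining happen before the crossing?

yes

The narrative orders the draining before the crossing.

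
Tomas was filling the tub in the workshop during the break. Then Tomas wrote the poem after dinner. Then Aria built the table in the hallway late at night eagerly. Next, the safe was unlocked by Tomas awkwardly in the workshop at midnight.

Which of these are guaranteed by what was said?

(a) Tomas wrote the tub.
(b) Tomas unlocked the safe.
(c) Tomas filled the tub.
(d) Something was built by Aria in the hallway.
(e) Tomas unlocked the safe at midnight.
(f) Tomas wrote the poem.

(b), (d), (e), (f)

(a) Not entailed — Tomas wrote the poem, not the tub; the tub belongs to the filling event.
(b) Entailed — dropping 'awkwardly', 'in the workshop', 'at midnight' leaves a sub-description the original still satisfies.
(c) Not entailed — 'was filling' is progressive on an accomplishment; it does not entail the completed 'filled'.
(d) Entailed — the original entails any weakening of itself; this just drops 'late at night', 'eagerly' and generalizes the patient.
(e) Entailed — dropping 'awkwardly', 'in the workshop' leaves a sub-description the original still satisfies.
(f) Entailed — every conjunct here is already in the original writing event.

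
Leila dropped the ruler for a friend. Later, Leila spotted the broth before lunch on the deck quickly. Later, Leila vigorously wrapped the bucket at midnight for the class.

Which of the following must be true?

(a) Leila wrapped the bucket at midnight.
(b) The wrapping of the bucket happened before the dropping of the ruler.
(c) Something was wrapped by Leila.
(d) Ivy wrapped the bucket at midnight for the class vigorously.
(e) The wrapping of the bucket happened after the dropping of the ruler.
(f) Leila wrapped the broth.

(a), (c), (e)

(a) Entailed — every conjunct here is already in the original wrapping event.
(b) Not entailed — the narrative places the dropping before the wrapping, not after.
(c) Entailed — this follows by dropping conjuncts from the wrapping event's description.
(d) Not entailed — the passage has Leila wrapping the bucket, not Ivy.
(e) Entailed — the narrative places the dropping before the wrapping.
(f) Not entailed — Leila wrapped the bucket, not the broth; the broth belongs to the spotting event.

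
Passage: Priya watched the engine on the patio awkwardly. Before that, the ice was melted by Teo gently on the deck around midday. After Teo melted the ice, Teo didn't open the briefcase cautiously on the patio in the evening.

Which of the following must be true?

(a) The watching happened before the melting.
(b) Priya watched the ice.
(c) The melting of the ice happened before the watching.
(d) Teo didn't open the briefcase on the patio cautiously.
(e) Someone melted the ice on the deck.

(c), (e)

(a) Not entailed — the narrative places the melting before the watching, not after.
(b) Not entailed — Priya watched the engine, not the ice; the ice belongs to the melting event.
(c) Entailed — the narrative places the melting before the watching.
(d) Not entailed — dropping 'in the evening' under negation is not valid — the original leaves open that Teo opened the briefcase some other way.
(e) Entailed — the original entails any weakening of itself; this just drops 'around midday', 'gently' and generalizes the agent.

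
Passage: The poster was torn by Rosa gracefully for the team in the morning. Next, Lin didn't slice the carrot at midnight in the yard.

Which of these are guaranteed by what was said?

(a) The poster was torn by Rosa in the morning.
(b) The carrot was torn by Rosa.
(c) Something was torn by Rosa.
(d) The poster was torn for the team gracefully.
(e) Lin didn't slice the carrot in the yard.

(a), (c), (d)

(a) Entailed — this follows by dropping conjuncts from the tearing event's description.
(b) Not entailed — Rosa tore the poster, not the carrot; the carrot belongs to the slicing event.
(c) Entailed — every conjunct here is already in the original tearing event.
(d) Entailed — this follows by dropping conjuncts from the tearing event's description.
(e) Not entailed — dropping 'at midnight' under negation is not valid — the original leaves open that Lin sliced the carrot some other way.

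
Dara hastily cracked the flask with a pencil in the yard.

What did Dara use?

'with a pencil' marks the instrument of the cracking event.

a pencil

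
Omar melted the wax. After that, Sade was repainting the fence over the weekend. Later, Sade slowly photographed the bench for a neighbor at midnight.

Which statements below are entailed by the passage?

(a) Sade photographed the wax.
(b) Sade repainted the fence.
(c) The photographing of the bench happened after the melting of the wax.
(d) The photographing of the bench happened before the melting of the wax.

(a) Not entailed — Sade photographed the bench, not the wax; the wax belongs to the melting event.
(b) Not entailed — 'was repainting' is progressive on an accomplishment; it does not entail the completed 'repainted'.
(c) Entailed — the narrative places the melting before the photographing.
(d) Not entailed — the narrative places the melting before the photographing, not after.

(c)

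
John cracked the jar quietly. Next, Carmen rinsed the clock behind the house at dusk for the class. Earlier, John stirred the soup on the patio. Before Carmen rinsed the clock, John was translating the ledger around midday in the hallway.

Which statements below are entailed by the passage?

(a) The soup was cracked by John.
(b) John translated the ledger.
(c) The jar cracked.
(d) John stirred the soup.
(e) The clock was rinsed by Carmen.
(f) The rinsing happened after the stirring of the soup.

(a) Not entailed — John cracked the jar, not the soup; the soup belongs to the stirring event.
(b) Not entailed — 'was translating' is progressive on an accomplishment; it does not entail the completed 'translated'.
(c) Entailed — 'John cracked the jar' is causative; it entails the inchoative 'the jar cracked'.
(d) Entailed — this follows by dropping conjuncts from the stirring event's description.
(e) Entailed — dropping 'for the class', 'at dusk', 'behind the house' leaves a sub-description the original still satisfies.
(f) Entailed — the narrative places the stirring before the rinsing.

(c), (d), (e), (f)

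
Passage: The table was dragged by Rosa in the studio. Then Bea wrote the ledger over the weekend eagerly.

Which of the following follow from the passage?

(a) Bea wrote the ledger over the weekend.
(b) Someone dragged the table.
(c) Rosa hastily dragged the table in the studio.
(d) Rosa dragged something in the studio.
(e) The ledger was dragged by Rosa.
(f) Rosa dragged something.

(a) Entailed — the original entails any weakening of itself; this just drops 'eagerly'.
(b) Entailed — dropping 'in the studio' and generalizing the agent leaves a sub-description the original still satisfies.
(c) Not entailed — 'hastily' adds information not in the original event.
(d) Entailed — the original entails any weakening of itself; this just generalizes the patient.
(e) Not entailed — Rosa dragged the table, not the ledger; the ledger belongs to the writing event.
(f) Entailed — the original entails any weakening of itself; this just drops 'in the studio' and generalizes the patient.

(a), (b), (d), (f)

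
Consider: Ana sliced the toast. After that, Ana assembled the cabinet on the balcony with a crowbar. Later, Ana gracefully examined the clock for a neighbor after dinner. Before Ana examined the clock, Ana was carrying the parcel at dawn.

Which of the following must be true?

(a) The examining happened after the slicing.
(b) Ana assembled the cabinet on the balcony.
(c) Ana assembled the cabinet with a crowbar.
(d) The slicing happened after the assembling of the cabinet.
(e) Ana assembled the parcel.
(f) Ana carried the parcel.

(a) Entailed — the narrative places the slicing before the examining.
(b) Entailed — every conjunct here is already in the original assembling event.
(c) Entailed — every conjunct here is already in the original assembling event.
(d) Not entailed — the narrative places the slicing before the assembling, not after.
(e) Not entailed — Ana assembled the cabinet, not the parcel; the parcel belongs to the carrying event.
(f) Entailed — 'carry' is an activity; 'was carrying' entails that some carrying happened, so 'carried' holds.

(a), (b), (c), (f)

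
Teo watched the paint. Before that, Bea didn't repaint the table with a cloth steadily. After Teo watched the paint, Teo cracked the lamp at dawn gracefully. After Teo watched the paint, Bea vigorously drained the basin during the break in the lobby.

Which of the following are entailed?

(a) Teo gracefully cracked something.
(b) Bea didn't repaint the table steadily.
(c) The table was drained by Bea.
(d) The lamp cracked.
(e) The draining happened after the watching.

(a), (d), (e)

(a) Entailed — the original entails any weakening of itself; this just drops 'at dawn' and generalizes the patient.
(b) Not entailed — dropping 'with a cloth' under negation is not valid — the original leaves open that Bea repainted the table some other way.
(c) Not entailed — Bea drained the basin, not the table; the table belongs to the repainting event.
(d) Entailed — 'Teo cracked the lamp' is causative; it entails the inchoative 'the lamp cracked'.
(e) Entailed — the narrative places the watching before the draining.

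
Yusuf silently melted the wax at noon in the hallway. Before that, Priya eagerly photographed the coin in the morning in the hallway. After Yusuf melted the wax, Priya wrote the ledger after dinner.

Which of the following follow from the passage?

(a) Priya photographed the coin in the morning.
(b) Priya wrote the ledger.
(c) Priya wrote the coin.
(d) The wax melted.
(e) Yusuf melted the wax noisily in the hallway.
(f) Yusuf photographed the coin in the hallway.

(a) Entailed — dropping 'in the hallway', 'eagerly' leaves a sub-description the original still satisfies.
(b) Entailed — dropping 'after dinner' leaves a sub-description the original still satisfies.
(c) Not entailed — Priya wrote the ledger, not the coin; the coin belongs to the photographing event.
(d) Entailed — 'Yusuf melted the wax' is causative; it entails the inchoative 'the wax melted'.
(e) Not entailed — 'noisily' adds a manner not in (and inconsistent with) the original.
(f) Not entailed — the passage has Priya photographing the coin, not Yusuf.

(a), (b), (d)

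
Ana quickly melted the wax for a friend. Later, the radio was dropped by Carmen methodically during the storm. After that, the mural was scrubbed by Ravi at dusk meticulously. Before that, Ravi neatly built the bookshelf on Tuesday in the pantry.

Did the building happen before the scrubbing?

The narrative orders the building before the scrubbing.

yes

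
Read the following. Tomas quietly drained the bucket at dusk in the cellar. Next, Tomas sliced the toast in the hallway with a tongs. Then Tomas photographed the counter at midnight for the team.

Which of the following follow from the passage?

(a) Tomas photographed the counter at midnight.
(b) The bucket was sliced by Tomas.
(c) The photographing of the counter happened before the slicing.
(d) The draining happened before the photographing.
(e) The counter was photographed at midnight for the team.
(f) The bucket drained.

(a), (d), (e), (f)

(a) Entailed — the original entails any weakening of itself; this just drops 'for the team'.
(b) Not entailed — Tomas sliced the toast, not the bucket; the bucket belongs to the draining event.
(c) Not entailed — the narrative places the slicing before the photographing, not after.
(d) Entailed — the narrative places the draining before the photographing.
(e) Entailed — every conjunct here is already in the original photographing event.
(f) Entailed — 'Tomas drained the bucket' is causative; it entails the inchoative 'the bucket drained'.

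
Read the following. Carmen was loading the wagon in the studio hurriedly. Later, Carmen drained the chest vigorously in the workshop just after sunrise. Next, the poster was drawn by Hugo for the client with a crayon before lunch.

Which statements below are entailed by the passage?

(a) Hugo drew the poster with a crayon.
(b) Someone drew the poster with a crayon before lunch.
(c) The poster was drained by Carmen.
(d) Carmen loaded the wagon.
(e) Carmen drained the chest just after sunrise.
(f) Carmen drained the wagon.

(a) Entailed — every conjunct here is already in the original drawing event.
(b) Entailed — this follows by dropping conjuncts from the drawing event's description.
(c) Not entailed — Carmen drained the chest, not the poster; the poster belongs to the drawing event.
(d) Not entailed — 'was loading' is progressive on an accomplishment; it does not entail the completed 'loaded'.
(e) Entailed — dropping 'vigorously', 'in the workshop' leaves a sub-description the original still satisfies.
(f) Not entailed — Carmen drained the chest, not the wagon; the wagon belongs to the loading event.

(a), (b), (e)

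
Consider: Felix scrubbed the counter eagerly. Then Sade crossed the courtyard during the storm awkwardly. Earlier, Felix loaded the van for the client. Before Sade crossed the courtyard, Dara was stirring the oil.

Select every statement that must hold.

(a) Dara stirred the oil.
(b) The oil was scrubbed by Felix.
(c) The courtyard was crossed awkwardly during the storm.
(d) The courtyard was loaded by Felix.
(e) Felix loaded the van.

(a) Entailed — 'stir' is an activity; 'was stirring' entails that some stirring happened, so 'stirred' holds.
(b) Not entailed — Felix scrubbed the counter, not the oil; the oil belongs to the stirring event.
(c) Entailed — the original entails any weakening of itself; this just generalizes the agent.
(d) Not entailed — Felix loaded the van, not the courtyard; the courtyard belongs to the crossing event.
(e) Entailed — every conjunct here is already in the original loading event.

(a), (c), (e)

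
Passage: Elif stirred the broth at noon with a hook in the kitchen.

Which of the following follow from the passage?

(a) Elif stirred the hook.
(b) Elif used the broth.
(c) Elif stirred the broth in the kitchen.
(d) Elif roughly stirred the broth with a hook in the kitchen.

(c)

(a) Not entailed — the hook is the instrument, not what was stirred.
(b) Not entailed — the broth is the patient, not an instrument — Elif used a hook.
(c) Entailed — dropping 'at noon', 'with a hook' leaves a sub-description the original still satisfies.
(d) Not entailed — 'roughly' adds information not in the original event.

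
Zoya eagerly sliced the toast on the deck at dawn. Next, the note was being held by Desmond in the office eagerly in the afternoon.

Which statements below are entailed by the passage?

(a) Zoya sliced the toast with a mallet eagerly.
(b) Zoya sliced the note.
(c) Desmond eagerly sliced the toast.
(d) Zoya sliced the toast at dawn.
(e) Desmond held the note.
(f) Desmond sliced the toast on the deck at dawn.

(d), (e)

(a) Not entailed — 'with a mallet' adds information not in the original event.
(b) Not entailed — Zoya sliced the toast, not the note; the note belongs to the holding event.
(c) Not entailed — the passage has Zoya slicing the toast, not Desmond.
(d) Entailed — every conjunct here is already in the original slicing event.
(e) Entailed — 'hold' is an activity; 'was holding' entails that some holding happened, so 'held' holds.
(f) Not entailed — the passage has Zoya slicing the toast, not Desmond.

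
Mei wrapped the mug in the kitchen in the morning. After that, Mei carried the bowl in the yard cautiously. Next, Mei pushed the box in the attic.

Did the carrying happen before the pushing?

The narrative orders the carrying before the pushing.

yes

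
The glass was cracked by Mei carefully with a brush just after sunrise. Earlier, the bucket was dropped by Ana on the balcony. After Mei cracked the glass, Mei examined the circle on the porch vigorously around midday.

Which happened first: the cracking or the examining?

The connectives place the cracking before the examining.

the cracking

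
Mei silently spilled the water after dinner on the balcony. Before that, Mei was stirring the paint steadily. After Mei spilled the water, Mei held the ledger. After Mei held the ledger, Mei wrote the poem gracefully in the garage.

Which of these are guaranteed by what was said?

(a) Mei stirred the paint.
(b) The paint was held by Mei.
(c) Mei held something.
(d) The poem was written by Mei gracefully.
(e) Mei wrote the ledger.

(a) Entailed — 'stir' is an activity; 'was stirring' entails that some stirring happened, so 'stirred' holds.
(b) Not entailed — Mei held the ledger, not the paint; the paint belongs to the stirring event.
(c) Entailed — the original entails any weakening of itself; this just generalizes the patient.
(d) Entailed — dropping 'in the garage' leaves a sub-description the original still satisfies.
(e) Not entailed — Mei wrote the poem, not the ledger; the ledger belongs to the holding event.

(a), (c), (d)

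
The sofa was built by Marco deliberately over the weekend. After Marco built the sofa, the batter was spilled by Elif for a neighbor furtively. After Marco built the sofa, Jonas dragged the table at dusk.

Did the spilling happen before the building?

The narrative orders the building before the spilling.

no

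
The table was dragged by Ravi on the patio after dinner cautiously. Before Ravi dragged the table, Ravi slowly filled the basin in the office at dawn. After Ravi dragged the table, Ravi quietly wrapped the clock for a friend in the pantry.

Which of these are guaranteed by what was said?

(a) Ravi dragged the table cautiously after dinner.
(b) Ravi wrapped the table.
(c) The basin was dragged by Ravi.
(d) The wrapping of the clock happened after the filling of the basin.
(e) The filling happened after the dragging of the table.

(a), (d)

(a) Entailed — the original entails any weakening of itself; this just drops 'on the patio'.
(b) Not entailed — Ravi wrapped the clock, not the table; the table belongs to the dragging event.
(c) Not entailed — Ravi dragged the table, not the basin; the basin belongs to the filling event.
(d) Entailed — the narrative places the filling before the wrapping.
(e) Not entailed — the narrative places the filling before the dragging, not after.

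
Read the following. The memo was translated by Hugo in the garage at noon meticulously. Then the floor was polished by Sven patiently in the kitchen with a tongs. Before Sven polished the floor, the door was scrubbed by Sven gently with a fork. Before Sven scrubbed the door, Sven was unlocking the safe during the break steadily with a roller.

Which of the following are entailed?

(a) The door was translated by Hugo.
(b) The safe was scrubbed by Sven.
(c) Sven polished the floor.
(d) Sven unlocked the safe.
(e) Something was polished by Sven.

(a) Not entailed — Hugo translated the memo, not the door; the door belongs to the scrubbing event.
(b) Not entailed — Sven scrubbed the door, not the safe; the safe belongs to the unlocking event.
(c) Entailed — every conjunct here is already in the original polishing event.
(d) Not entailed — 'was unlocking' is progressive on an accomplishment; it does not entail the completed 'unlocked'.
(e) Entailed — the original entails any weakening of itself; this just drops 'in the kitchen', 'patiently', 'with a tongs' and generalizes the patient.

(c), (e)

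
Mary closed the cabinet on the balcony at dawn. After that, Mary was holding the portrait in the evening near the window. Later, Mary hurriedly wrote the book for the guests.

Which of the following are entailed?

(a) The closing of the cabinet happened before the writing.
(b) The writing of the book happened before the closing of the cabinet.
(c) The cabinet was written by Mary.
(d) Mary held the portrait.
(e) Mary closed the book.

(a), (d)

(a) Entailed — the narrative places the closing before the writing.
(b) Not entailed — the narrative places the closing before the writing, not after.
(c) Not entailed — Mary wrote the book, not the cabinet; the cabinet belongs to the closing event.
(d) Entailed — 'hold' is an activity; 'was holding' entails that some holding happened, so 'held' holds.
(e) Not entailed — Mary closed the cabinet, not the book; the book belongs to the writing event.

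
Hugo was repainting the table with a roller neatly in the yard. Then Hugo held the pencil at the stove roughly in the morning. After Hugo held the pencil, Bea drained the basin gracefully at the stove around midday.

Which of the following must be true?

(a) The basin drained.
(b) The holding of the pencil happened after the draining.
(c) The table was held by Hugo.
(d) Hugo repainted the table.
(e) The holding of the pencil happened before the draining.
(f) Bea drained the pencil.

(a), (e)

(a) Entailed — 'Bea drained the basin' is causative; it entails the inchoative 'the basin drained'.
(b) Not entailed — the narrative places the holding before the draining, not after.
(c) Not entailed — Hugo held the pencil, not the table; the table belongs to the repainting event.
(d) Not entailed — 'was repainting' is progressive on an accomplishment; it does not entail the completed 'repainted'.
(e) Entailed — the narrative places the holding before the draining.
(f) Not entailed — Bea drained the basin, not the pencil; the pencil belongs to the holding event.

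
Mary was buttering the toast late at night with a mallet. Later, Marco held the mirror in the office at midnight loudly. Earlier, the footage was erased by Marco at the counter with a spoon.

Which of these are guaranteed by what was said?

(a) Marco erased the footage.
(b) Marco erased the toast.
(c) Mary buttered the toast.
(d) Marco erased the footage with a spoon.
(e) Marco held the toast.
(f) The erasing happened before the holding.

(a) Entailed — the original entails any weakening of itself; this just drops 'with a spoon', 'at the counter'.
(b) Not entailed — Marco erased the footage, not the toast; the toast belongs to the buttering event.
(c) Not entailed — 'was buttering' is progressive on an accomplishment; it does not entail the completed 'buttered'.
(d) Entailed — the original entails any weakening of itself; this just drops 'at the counter'.
(e) Not entailed — Marco held the mirror, not the toast; the toast belongs to the buttering event.
(f) Entailed — the narrative places the erasing before the holding.

(a), (d), (f)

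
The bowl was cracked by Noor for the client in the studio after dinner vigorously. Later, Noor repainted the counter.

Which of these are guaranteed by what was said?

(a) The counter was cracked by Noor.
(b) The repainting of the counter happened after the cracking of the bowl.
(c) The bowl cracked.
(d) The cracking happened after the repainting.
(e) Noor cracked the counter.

(a) Not entailed — Noor cracked the bowl, not the counter; the counter belongs to the repainting event.
(b) Entailed — the narrative places the cracking before the repainting.
(c) Entailed — 'Noor cracked the bowl' is causative; it entails the inchoative 'the bowl cracked'.
(d) Not entailed — the narrative places the cracking before the repainting, not after.
(e) Not entailed — Noor cracked the bowl, not the counter; the counter belongs to the repainting event.

(b), (c)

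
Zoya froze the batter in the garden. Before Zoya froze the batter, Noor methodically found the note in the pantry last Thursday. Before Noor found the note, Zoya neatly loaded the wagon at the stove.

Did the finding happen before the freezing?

The narrative orders the finding before the freezing.

yes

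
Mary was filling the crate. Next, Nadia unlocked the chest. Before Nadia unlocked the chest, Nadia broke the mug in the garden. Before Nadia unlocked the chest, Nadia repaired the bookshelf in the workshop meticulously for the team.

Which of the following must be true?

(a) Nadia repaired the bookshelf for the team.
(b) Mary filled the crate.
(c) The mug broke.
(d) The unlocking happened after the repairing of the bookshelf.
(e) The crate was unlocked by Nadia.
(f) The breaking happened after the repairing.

(a), (c), (d)

(a) Entailed — this follows by dropping conjuncts from the repairing event's description.
(b) Not entailed — 'was filling' is progressive on an accomplishment; it does not entail the completed 'filled'.
(c) Entailed — 'Nadia broke the mug' is causative; it entails the inchoative 'the mug broke'.
(d) Entailed — the narrative places the repairing before the unlocking.
(e) Not entailed — Nadia unlocked the chest, not the crate; the crate belongs to the filling event.
(f) Not entailed — the narrative doesn't order the repairing relative to the breaking.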